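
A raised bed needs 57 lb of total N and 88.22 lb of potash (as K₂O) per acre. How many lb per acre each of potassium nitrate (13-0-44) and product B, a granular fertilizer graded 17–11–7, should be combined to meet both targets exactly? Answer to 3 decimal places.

With a, b = lb per acre of potassium nitrate and product B:
N: 0.13·a + 0.17·b = 57
K₂O: 0.44·a + 0.07·b = 88.22
Eliminate a: (row1) − 0.13/0.44·(row2) → 0.149318·b = 30.935, so b = 207.17504.
Back-substitute: a = (57 − 0.17·207.17504) / 0.13 = 167.5403.

167.540 lb potassium nitrate, 207.175 lb product B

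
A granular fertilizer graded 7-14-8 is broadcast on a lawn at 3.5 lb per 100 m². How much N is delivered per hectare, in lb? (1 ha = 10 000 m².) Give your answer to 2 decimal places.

nitrogen per 100 m² = 3.5 × 7% = 0.245 lb.
Convert to per hectare: 0.245 × 100 = 24.5 lb.

24.50 lb N per hectare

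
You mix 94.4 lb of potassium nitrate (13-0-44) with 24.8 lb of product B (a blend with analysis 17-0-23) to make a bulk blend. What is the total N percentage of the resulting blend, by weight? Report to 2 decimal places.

13.83% N

Total mass = 94.4 + 24.8 = 119.2 lb.
N mass = 13%×94.4 + 17%×24.8 = 16.488 lb.
% N = 16.488 / 119.2 = 13.8322%.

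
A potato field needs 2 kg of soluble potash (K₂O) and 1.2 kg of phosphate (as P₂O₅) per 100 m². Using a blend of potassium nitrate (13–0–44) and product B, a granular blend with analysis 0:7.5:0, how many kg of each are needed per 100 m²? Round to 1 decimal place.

Let a = kg of potassium nitrate, b = kg of product B (per 100 m²).
K₂O: 0.44·a + 0·b = 2
P₂O₅: 0·a + 0.075·b = 1.2
Solving simultaneously: a = 4.54545, b = 16.

4.5 kg potassium nitrate, 16.0 kg product B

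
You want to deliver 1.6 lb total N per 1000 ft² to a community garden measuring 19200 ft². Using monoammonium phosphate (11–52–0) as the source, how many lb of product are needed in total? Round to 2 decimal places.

279.27 lb

Product per 1000 ft² = 1.6 / 11% = 14.5455 lb.
Total product = 14.5455 × 19200 / 1000 = 279.273 lb.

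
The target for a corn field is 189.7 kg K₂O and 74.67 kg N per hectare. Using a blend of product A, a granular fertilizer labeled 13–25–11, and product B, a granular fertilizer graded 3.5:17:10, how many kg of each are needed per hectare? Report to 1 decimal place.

90.4 kg product A, 1797.5 kg product B

Let a = kg of product A, b = kg of product B (per hectare).
K₂O: 0.11·a + 0.1·b = 189.7
N: 0.13·a + 0.035·b = 74.67
Eliminate b: (row1) − 0.1/0.035·(row2) → -0.261429·a = -23.6429, so a = 90.4372.
Then b = (74.67 − 0.13·90.4372) / 0.035 = 1797.52.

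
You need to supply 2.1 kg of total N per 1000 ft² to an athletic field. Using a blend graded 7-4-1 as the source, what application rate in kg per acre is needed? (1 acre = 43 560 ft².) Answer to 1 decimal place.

Product per 1000 ft² = 2.1 / 7% = 30 kg.
Convert to per acre: 30 × 43.56 = 1306.8 kg.

1306.8 kg of product per acre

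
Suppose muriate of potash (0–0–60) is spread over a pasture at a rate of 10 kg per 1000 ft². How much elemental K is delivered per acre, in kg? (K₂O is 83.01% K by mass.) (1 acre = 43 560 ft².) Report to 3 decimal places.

216.955 kg K per acre

K₂O per 1000 ft² = 10 × 60% = 6 kg.
Elemental K = 6 × 0.8301 = 4.9806 kg per 1000 ft².
Convert to per acre: 4.9806 × 43.56 = 216.9549 kg.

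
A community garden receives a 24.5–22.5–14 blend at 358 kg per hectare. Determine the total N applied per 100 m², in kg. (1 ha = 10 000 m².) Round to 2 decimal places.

0.88 kg N per hundred sq m

nitrogen per hectare = 358 × 24.5% = 87.71 kg.
Convert to per 100 m²: 87.71 × 0.01 = 0.8771 kg.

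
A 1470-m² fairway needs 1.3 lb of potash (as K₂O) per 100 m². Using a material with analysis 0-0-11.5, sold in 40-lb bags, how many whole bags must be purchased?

Product per 100 m² = 1.3 / 11.5% = 11.3043 lb.
Total product = 11.3043 × 1470 / 100 = 166.174 lb.
Bags = ⌈166.174 / 40⌉ = 5.

5 bags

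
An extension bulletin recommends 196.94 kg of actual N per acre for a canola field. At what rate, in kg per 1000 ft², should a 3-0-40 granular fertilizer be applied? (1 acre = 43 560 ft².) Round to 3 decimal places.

150.704 kg of product per thousand sq ft

Product per acre = 196.94 / 3% = 6564.67 kg.
Convert to per 1000 ft²: 6564.67 × 0.0229568 = 150.70401 kg.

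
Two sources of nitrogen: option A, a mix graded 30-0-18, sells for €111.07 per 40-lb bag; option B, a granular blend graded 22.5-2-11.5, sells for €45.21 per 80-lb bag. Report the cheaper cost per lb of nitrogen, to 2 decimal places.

€2.51 per lb N (option B)

option A: N per bag = 40 × 30% = 12 lb; cost = 111.07 / 12 = €9.2558/lb N.
option B: N per bag = 80 × 22.5% = 18 lb; cost = 45.21 / 18 = €2.5117/lb N.
option B is cheaper.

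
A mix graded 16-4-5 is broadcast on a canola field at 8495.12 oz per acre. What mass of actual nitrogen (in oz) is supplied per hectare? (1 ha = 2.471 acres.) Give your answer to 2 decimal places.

nitrogen per acre = 8495.12 × 16% = 1359.22 oz.
Convert to per hectare: 1359.22 × 2.471 = 3358.631 oz.

3358.63 oz N per hectare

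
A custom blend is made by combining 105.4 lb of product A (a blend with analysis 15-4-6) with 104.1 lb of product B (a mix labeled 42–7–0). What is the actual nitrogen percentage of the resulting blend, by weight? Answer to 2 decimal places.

28.42% N

Total mass = 105.4 + 104.1 = 209.5 lb.
N mass = 15%×105.4 + 42%×104.1 = 59.532 lb.
% N = 59.532 / 209.5 = 28.4162%.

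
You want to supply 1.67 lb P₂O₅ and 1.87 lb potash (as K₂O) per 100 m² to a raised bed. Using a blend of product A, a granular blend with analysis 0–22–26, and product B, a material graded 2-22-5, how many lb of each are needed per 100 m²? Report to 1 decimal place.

Per-100 m² balance (a = product A, b = product B):
P₂O₅: 0.22·a + 0.22·b = 1.67
K₂O: 0.26·a + 0.05·b = 1.87
Eliminate b: (row1) − 0.22/0.05·(row2) → -0.924·a = -6.558, so a = 7.0974.
Then b = (1.87 − 0.26·7.0974) / 0.05 = 0.493506.

7.1 lb product A, 0.5 lb product B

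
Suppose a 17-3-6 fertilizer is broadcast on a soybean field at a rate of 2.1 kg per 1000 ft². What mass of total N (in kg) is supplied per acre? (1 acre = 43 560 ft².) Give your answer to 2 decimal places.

nitrogen per 1000 ft² = 2.1 × 17% = 0.357 kg.
Convert to per acre: 0.357 × 43.56 = 15.5509 kg.

15.55 kg N per acre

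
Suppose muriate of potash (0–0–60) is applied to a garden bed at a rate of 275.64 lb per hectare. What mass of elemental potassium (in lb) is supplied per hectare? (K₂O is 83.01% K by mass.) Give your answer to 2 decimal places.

137.29 lb K per hectare

K₂O per hectare = 275.64 × 60% = 165.384 lb.
Elemental K = 165.384 × 0.8301 = 137.285 lb per hectare.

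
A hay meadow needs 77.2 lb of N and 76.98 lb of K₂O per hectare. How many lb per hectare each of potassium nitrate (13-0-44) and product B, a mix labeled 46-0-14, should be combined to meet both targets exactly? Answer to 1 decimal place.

With a, b = lb per hectare of potassium nitrate and product B:
N: 0.13·a + 0.46·b = 77.2
K₂O: 0.44·a + 0.14·b = 76.98
Eliminate a: (row1) − 0.13/0.44·(row2) → 0.418636·b = 54.4559, so b = 130.079.
Back-substitute: a = (77.2 − 0.46·130.079) / 0.13 = 133.566.

133.6 lb potassium nitrate, 130.1 lb product B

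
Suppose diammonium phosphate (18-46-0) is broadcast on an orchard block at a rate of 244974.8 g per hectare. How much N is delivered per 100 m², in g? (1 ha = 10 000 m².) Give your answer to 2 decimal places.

440.95 g N per hundred sq m

nitrogen per hectare = 244974.8 × 18% = 44095.5 g.
Convert to per 100 m²: 44095.5 × 0.01 = 440.9546 g.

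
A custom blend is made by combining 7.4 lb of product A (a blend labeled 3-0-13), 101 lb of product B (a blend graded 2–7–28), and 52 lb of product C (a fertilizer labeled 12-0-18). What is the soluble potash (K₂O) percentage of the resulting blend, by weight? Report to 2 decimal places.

Total mass = 7.4 + 101 + 52 = 160.4 lb.
K₂O mass = 13%×7.4 + 28%×101 + 18%×52 = 38.602 lb.
% K₂O = 38.602 / 160.4 = 24.0661%.

24.07% K₂O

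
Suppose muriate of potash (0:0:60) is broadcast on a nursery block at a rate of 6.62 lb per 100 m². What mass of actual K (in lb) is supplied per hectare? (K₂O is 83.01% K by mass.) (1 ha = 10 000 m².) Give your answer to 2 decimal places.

K₂O per 100 m² = 6.62 × 60% = 3.972 lb.
Elemental K = 3.972 × 0.8301 = 3.29716 lb per 100 m².
Convert to per hectare: 3.29716 × 100 = 329.716 lb.

329.72 lb K per hectare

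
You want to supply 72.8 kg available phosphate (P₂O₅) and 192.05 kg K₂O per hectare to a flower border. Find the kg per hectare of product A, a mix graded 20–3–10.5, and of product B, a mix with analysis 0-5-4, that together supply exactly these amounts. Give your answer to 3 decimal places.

1651.975 kg product A, 464.815 kg product B

Per-hectare balance (a = product A, b = product B):
P₂O₅: 0.03·a + 0.05·b = 72.8
K₂O: 0.105·a + 0.04·b = 192.05
Eliminate a: (row1) − 0.03/0.105·(row2) → 0.0385714·b = 17.9286, so b = 464.8148.
Back-substitute: a = (72.8 − 0.05·464.8148) / 0.03 = 1651.9753.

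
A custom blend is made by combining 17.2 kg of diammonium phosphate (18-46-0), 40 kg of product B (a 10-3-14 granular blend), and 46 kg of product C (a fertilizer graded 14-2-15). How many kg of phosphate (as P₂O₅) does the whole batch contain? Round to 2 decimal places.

10.03 kg P₂O₅

P₂O₅ mass = 46%×17.2 + 3%×40 + 2%×46 = 10.032 kg.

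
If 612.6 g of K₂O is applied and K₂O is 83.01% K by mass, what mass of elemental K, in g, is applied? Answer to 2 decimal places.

508.52 g K

K = 612.6 × 0.8301 = 508.519 g.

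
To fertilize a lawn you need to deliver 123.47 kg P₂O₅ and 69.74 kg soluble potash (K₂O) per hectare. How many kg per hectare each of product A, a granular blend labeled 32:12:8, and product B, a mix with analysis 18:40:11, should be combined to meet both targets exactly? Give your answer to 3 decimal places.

With a, b = kg per hectare of product A and product B:
P₂O₅: 0.12·a + 0.4·b = 123.47
K₂O: 0.08·a + 0.11·b = 69.74
Eliminate a: (row1) − 0.12/0.08·(row2) → 0.235·b = 18.86, so b = 80.2553.
Back-substitute: a = (123.47 − 0.4·80.2553) / 0.12 = 761.3989.

761.399 kg product A, 80.255 kg product B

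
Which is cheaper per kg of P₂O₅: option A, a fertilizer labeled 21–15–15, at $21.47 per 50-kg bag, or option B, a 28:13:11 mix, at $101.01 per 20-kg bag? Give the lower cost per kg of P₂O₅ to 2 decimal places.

option A: P₂O₅ per bag = 50 × 15% = 7.5 kg; cost = 21.47 / 7.5 = $2.8627/kg P₂O₅.
option B: P₂O₅ per bag = 20 × 13% = 2.6 kg; cost = 101.01 / 2.6 = $38.8500/kg P₂O₅.
option A is cheaper.

$2.86 per kg P₂O₅ (option A)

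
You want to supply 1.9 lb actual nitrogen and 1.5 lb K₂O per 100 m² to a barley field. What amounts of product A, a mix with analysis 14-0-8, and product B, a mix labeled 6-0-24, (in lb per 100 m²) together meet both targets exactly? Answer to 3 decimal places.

12.708 lb product A, 2.014 lb product B

Let a = lb of product A, b = lb of product B (per 100 m²).
N: 0.14·a + 0.06·b = 1.9
K₂O: 0.08·a + 0.24·b = 1.5
Eliminate a: (row1) − 0.14/0.08·(row2) → -0.36·b = -0.725, so b = 2.01389.
Back-substitute: a = (1.9 − 0.06·2.01389) / 0.14 = 12.7083.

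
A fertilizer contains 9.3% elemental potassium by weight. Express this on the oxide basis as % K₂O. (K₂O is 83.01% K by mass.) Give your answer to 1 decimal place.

11.2% K₂O

%K₂O = 9.3 / 0.8301 = 11.2035%.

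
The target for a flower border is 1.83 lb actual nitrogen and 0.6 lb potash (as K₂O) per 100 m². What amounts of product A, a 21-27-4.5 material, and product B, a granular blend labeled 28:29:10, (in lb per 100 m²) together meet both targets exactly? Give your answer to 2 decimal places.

1.79 lb product A, 5.20 lb product B

With a, b = lb per 100 m² of product A and product B:
N: 0.21·a + 0.28·b = 1.83
K₂O: 0.045·a + 0.1·b = 0.6
Solving simultaneously: a = 1.78571, b = 5.19643.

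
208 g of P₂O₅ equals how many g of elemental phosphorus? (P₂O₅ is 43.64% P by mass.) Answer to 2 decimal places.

P = 208 × 0.4364 = 90.7712 g.

90.77 g P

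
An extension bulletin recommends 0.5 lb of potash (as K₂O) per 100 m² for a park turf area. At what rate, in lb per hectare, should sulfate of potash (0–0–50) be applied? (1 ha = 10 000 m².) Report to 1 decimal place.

100.0 lb of product per hectare

Product per 100 m² = 0.5 / 50% = 1 lb.
Convert to per hectare: 1 × 100 = 100 lb.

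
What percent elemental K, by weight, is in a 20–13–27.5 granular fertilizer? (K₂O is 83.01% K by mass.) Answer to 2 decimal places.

22.83% K

%K = 27.5 × 0.8301 = 22.8277%.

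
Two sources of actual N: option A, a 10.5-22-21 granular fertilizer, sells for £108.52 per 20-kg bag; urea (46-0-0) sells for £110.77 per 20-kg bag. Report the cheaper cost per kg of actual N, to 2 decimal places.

£12.04 per kg N (urea)

option A: N per bag = 20 × 10.5% = 2.1 kg; cost = 108.52 / 2.1 = £51.6762/kg N.
urea: N per bag = 20 × 46% = 9.2 kg; cost = 110.77 / 9.2 = £12.0402/kg N.
urea is cheaper.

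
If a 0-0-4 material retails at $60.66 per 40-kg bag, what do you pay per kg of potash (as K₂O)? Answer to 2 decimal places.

$37.91 per kg K₂O

K₂O in bag = 40 × 4% = 1.6 kg.
Cost per kg K₂O = $60.66 / 1.6 = $37.9125.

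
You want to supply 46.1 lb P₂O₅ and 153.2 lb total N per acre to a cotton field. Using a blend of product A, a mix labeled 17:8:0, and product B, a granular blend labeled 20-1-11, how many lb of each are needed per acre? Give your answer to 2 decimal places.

With a, b = lb per acre of product A and product B:
P₂O₅: 0.08·a + 0.01·b = 46.1
N: 0.17·a + 0.2·b = 153.2
From row1: a = (46.1 − 0.01·b) / 0.08.
Into row2: 0.17·(46.1 − 0.01·b)/0.08 + 0.2·b = 153.2 → b = 309.021, a = 537.622.

537.62 lb product A, 309.02 lb product B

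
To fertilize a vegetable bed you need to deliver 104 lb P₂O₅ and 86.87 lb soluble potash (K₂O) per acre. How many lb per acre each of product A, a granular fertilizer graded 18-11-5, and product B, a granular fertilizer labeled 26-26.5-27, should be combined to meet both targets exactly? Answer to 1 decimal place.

307.6 lb product A, 264.8 lb product B

With a, b = lb per acre of product A and product B:
P₂O₅: 0.11·a + 0.265·b = 104
K₂O: 0.05·a + 0.27·b = 86.87
From row1: a = (104 − 0.265·b) / 0.11.
Into row2: 0.05·(104 − 0.265·b)/0.11 + 0.27·b = 86.87 → b = 264.784, a = 307.565.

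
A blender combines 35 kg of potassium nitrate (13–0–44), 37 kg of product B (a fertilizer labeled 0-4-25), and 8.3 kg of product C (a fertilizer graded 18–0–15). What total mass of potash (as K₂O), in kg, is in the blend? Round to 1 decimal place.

25.9 kg K₂O

K₂O mass = 44%×35 + 25%×37 + 15%×8.3 = 25.895 kg.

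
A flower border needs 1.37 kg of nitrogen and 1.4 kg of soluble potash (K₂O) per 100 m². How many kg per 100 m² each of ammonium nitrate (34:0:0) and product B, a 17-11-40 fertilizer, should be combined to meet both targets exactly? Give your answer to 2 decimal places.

2.28 kg ammonium nitrate, 3.50 kg product B

With a, b = kg per 100 m² of ammonium nitrate and product B:
N: 0.34·a + 0.17·b = 1.37
K₂O: 0·a + 0.4·b = 1.4
Solving simultaneously: a = 2.27941, b = 3.5.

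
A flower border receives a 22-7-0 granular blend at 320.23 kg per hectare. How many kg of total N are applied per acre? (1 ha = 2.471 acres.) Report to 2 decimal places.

28.51 kg N per acre

nitrogen per hectare = 320.23 × 22% = 70.4506 kg.
Convert to per acre: 70.4506 × 0.404694 = 28.511 kg.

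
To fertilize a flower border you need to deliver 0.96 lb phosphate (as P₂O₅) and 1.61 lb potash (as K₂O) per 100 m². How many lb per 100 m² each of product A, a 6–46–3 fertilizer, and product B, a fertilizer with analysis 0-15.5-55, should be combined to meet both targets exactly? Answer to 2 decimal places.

With a, b = lb per 100 m² of product A and product B:
P₂O₅: 0.46·a + 0.155·b = 0.96
K₂O: 0.03·a + 0.55·b = 1.61
Solving simultaneously: a = 1.1212, b = 2.86612.

1.12 lb product A, 2.87 lb product B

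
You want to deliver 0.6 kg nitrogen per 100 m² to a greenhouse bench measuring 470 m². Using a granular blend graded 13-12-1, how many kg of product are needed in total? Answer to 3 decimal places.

Product per 100 m² = 0.6 / 13% = 4.61538 kg.
Total product = 4.61538 × 470 / 100 = 21.6923 kg.

21.692 kg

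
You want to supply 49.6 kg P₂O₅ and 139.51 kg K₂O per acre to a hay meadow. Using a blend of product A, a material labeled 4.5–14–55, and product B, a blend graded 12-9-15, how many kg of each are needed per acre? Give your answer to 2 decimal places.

179.51 kg product A, 271.88 kg product B

Let a = kg of product A, b = kg of product B (per acre).
P₂O₅: 0.14·a + 0.09·b = 49.6
K₂O: 0.55·a + 0.15·b = 139.51
Solving simultaneously: a = 179.505, b = 271.881.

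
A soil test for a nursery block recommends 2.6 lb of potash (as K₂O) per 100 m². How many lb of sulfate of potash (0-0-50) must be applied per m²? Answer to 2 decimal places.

0.05 lb of product per sq m

Product per 100 m² = 2.6 / 50% = 5.2 lb.
Convert to per m²: 5.2 × 0.01 = 0.052 lb.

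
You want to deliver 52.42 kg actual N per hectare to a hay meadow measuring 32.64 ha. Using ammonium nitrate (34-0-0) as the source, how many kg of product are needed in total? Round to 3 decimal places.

Product per hectare = 52.42 / 34% = 154.176 kg.
Total product = 154.176 × 32.64 = 5032.32 kg.

5032.320 kg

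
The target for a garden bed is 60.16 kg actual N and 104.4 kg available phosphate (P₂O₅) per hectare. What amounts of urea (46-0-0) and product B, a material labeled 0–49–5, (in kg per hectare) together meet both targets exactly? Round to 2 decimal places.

130.78 kg urea, 213.06 kg product B

Let a = kg of urea, b = kg of product B (per hectare).
N: 0.46·a + 0·b = 60.16
P₂O₅: 0·a + 0.49·b = 104.4
Solving simultaneously: a = 130.783, b = 213.061.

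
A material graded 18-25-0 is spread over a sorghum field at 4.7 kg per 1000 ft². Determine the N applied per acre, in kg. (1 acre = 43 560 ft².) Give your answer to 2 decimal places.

nitrogen per 1000 ft² = 4.7 × 18% = 0.846 kg.
Convert to per acre: 0.846 × 43.56 = 36.8518 kg.

36.85 kg N per acre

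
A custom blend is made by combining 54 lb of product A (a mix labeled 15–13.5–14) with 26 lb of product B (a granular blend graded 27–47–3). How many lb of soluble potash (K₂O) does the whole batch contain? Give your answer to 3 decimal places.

K₂O mass = 14%×54 + 3%×26 = 8.34 lb.

8.340 lb K₂O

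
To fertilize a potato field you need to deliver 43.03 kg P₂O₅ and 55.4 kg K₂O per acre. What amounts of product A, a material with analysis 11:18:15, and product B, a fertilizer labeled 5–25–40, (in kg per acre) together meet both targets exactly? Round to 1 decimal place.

Per-acre balance (a = product A, b = product B):
P₂O₅: 0.18·a + 0.25·b = 43.03
K₂O: 0.15·a + 0.4·b = 55.4
Eliminate b: (row1) − 0.25/0.4·(row2) → 0.08625·a = 8.405, so a = 97.4493.
Then b = (55.4 − 0.15·97.4493) / 0.4 = 101.957.

97.4 kg product A, 102.0 kg product B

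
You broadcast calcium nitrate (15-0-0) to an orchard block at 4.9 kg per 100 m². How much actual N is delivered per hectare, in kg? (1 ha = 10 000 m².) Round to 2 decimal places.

73.50 kg N per hectare

nitrogen per 100 m² = 4.9 × 15% = 0.735 kg.
Convert to per hectare: 0.735 × 100 = 73.5 kg.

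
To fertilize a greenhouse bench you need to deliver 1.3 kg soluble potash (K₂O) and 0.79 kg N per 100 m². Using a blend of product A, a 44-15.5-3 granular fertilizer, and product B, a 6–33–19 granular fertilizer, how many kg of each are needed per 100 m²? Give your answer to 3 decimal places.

With a, b = kg per 100 m² of product A and product B:
K₂O: 0.03·a + 0.19·b = 1.3
N: 0.44·a + 0.06·b = 0.79
Solving simultaneously: a = 0.881418, b = 6.70293.

0.881 kg product A, 6.703 kg product B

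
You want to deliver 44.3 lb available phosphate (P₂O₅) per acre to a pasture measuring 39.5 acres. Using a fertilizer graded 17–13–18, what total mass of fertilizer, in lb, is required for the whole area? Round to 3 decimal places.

13460.385 lb

Product per acre = 44.3 / 13% = 340.769 lb.
Total product = 340.769 × 39.5 = 13460.3846 lb.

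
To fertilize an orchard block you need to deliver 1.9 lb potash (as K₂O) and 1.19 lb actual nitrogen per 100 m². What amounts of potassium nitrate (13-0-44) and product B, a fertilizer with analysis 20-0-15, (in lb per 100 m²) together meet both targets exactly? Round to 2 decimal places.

Per-100 m² balance (a = potassium nitrate, b = product B):
K₂O: 0.44·a + 0.15·b = 1.9
N: 0.13·a + 0.2·b = 1.19
Solving simultaneously: a = 2.94161, b = 4.03796.

2.94 lb potassium nitrate, 4.04 lb product B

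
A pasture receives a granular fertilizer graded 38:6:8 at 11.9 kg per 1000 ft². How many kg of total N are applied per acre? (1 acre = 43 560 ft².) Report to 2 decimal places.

nitrogen per 1000 ft² = 11.9 × 38% = 4.522 kg.
Convert to per acre: 4.522 × 43.56 = 196.978 kg.

196.98 kg N per acre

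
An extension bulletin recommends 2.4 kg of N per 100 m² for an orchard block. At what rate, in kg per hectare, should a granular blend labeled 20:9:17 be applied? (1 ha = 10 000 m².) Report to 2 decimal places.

1200.00 kg of product per hectare

Product per 100 m² = 2.4 / 20% = 12 kg.
Convert to per hectare: 12 × 100 = 1200 kg.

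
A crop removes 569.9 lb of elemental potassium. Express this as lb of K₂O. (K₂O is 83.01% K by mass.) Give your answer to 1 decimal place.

686.5 lb K₂O

K₂O = 569.9 / 0.8301 = 686.544 lb.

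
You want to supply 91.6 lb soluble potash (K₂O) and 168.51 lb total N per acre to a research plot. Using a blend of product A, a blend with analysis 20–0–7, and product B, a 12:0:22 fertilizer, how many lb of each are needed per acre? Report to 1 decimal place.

732.6 lb product A, 183.3 lb product B

Per-acre balance (a = product A, b = product B):
K₂O: 0.07·a + 0.22·b = 91.6
N: 0.2·a + 0.12·b = 168.51
Solving simultaneously: a = 732.59, b = 183.267.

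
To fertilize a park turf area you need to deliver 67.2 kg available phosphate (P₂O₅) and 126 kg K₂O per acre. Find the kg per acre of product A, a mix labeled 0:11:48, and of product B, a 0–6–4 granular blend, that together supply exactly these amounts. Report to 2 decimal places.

Per-acre balance (a = product A, b = product B):
P₂O₅: 0.11·a + 0.06·b = 67.2
K₂O: 0.48·a + 0.04·b = 126
Eliminate a: (row1) − 0.11/0.48·(row2) → 0.0508333·b = 38.325, so b = 753.934.
Back-substitute: a = (67.2 − 0.06·753.934) / 0.11 = 199.672.

199.67 kg product A, 753.93 kg product B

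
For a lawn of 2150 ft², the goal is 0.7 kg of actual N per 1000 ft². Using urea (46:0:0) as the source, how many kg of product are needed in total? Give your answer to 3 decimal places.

3.272 kg

Product per 1000 ft² = 0.7 / 46% = 1.52174 kg.
Total product = 1.52174 × 2150 / 1000 = 3.27174 kg.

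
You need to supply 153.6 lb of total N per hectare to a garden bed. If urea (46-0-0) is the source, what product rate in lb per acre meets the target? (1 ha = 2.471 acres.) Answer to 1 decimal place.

135.1 lb of product per acre

Product per hectare = 153.6 / 46% = 333.913 lb.
Convert to per acre: 333.913 × 0.404694 = 135.133 lb.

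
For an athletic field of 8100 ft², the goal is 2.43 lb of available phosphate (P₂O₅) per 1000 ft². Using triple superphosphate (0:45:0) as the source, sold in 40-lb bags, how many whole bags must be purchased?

2 bags

Product per 1000 ft² = 2.43 / 45% = 5.4 lb.
Total product = 5.4 × 8100 / 1000 = 43.74 lb.
Bags = ⌈43.74 / 40⌉ = 2.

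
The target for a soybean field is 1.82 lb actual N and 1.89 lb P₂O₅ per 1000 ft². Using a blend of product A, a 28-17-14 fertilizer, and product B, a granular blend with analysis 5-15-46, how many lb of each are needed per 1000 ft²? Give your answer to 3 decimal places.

Let a = lb of product A, b = lb of product B (per 1000 ft²).
N: 0.28·a + 0.05·b = 1.82
P₂O₅: 0.17·a + 0.15·b = 1.89
From row1: a = (1.82 − 0.05·b) / 0.28.
Into row2: 0.17·(1.82 − 0.05·b)/0.28 + 0.15·b = 1.89 → b = 6.56119, a = 5.32836.

5.328 lb product A, 6.561 lb product B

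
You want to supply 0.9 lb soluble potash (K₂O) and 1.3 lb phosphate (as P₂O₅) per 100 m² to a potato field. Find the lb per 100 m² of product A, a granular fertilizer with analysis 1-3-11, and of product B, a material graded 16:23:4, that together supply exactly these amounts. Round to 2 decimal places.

6.43 lb product A, 4.81 lb product B

With a, b = lb per 100 m² of product A and product B:
K₂O: 0.11·a + 0.04·b = 0.9
P₂O₅: 0.03·a + 0.23·b = 1.3
Solving simultaneously: a = 6.43154, b = 4.81328.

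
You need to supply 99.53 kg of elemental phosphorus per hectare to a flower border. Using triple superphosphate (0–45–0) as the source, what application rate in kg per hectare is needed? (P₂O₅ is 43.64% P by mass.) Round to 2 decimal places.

506.82 kg of product per hectare

As P₂O₅: 99.53 / 0.4364 = 228.071 kg per hectare.
Product per hectare = 228.071 / 45% = 506.824 kg.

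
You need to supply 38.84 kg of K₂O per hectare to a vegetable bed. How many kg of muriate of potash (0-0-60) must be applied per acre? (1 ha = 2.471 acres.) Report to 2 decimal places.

26.20 kg of product per acre

Product per hectare = 38.84 / 60% = 64.7333 kg.
Convert to per acre: 64.7333 × 0.404694 = 26.1972 kg.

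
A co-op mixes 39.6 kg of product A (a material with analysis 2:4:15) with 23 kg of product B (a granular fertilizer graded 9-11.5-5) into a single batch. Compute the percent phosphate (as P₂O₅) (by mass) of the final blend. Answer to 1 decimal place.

6.8% P₂O₅

Total mass = 39.6 + 23 = 62.6 kg.
P₂O₅ mass = 4%×39.6 + 11.5%×23 = 4.229 kg.
% P₂O₅ = 4.229 / 62.6 = 6.75559%.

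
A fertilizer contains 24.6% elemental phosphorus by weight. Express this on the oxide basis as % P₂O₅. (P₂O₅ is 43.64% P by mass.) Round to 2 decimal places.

%P₂O₅ = 24.6 / 0.4364 = 56.3703%.

56.37% P₂O₅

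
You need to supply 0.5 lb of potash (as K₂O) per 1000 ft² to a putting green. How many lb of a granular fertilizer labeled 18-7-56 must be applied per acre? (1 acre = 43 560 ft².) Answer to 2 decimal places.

38.89 lb of product per acre

Product per 1000 ft² = 0.5 / 56% = 0.892857 lb.
Convert to per acre: 0.892857 × 43.56 = 38.8929 lb.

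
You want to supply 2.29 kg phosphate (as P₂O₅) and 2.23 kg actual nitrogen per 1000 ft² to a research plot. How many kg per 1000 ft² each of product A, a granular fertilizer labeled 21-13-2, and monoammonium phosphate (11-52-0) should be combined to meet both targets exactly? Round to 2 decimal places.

Let a = kg of product A, b = kg of monoammonium phosphate (per 1000 ft²).
P₂O₅: 0.13·a + 0.52·b = 2.29
N: 0.21·a + 0.11·b = 2.23
From row1: a = (2.29 − 0.52·b) / 0.13.
Into row2: 0.21·(2.29 − 0.52·b)/0.13 + 0.11·b = 2.23 → b = 2.01264, a = 9.56481.

9.56 kg product A, 2.01 kg monoammonium phosphate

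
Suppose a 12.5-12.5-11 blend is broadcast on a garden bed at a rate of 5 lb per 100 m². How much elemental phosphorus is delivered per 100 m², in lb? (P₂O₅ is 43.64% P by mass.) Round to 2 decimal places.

P₂O₅ per 100 m² = 5 × 12.5% = 0.625 lb.
Elemental P = 0.625 × 0.4364 = 0.27275 lb per 100 m².

0.27 lb P per hundred sq m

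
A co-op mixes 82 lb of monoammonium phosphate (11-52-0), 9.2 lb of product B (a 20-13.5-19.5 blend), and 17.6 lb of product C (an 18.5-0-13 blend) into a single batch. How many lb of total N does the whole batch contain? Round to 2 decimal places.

N mass = 11%×82 + 20%×9.2 + 18.5%×17.6 = 14.116 lb.

14.12 lb N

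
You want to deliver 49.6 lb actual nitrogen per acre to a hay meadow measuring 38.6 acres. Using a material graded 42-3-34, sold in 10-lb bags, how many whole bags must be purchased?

456 bags

Product per acre = 49.6 / 42% = 118.095 lb.
Total product = 118.095 × 38.6 = 4558.48 lb.
Bags = ⌈4558.48 / 10⌉ = 456.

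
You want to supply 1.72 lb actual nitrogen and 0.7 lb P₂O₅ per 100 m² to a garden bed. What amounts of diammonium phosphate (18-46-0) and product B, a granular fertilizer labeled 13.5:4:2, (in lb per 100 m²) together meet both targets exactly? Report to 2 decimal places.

With a, b = lb per 100 m² of diammonium phosphate and product B:
N: 0.18·a + 0.135·b = 1.72
P₂O₅: 0.46·a + 0.04·b = 0.7
Eliminate a: (row1) − 0.18/0.46·(row2) → 0.119348·b = 1.44609, so b = 12.1166.
Back-substitute: a = (1.72 − 0.135·12.1166) / 0.18 = 0.468124.

0.47 lb diammonium phosphate, 12.12 lb product B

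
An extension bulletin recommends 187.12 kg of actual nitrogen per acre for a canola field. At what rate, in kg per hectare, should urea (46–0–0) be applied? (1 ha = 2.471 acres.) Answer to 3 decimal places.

1005.160 kg of product per hectare

Product per acre = 187.12 / 46% = 406.783 kg.
Convert to per hectare: 406.783 × 2.471 = 1005.1598 kg.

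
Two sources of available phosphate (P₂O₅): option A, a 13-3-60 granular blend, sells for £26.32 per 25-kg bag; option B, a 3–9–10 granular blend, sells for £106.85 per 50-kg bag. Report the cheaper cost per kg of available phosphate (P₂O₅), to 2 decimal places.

option A: P₂O₅ per bag = 25 × 3% = 0.75 kg; cost = 26.32 / 0.75 = £35.0933/kg P₂O₅.
option B: P₂O₅ per bag = 50 × 9% = 4.5 kg; cost = 106.85 / 4.5 = £23.7444/kg P₂O₅.
option B is cheaper.

£23.74 per kg P₂O₅ (option B)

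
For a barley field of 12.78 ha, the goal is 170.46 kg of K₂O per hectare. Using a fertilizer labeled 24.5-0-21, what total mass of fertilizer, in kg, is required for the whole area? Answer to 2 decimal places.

10373.71 kg

Product per hectare = 170.46 / 21% = 811.714 kg.
Total product = 811.714 × 12.78 = 10373.709 kg.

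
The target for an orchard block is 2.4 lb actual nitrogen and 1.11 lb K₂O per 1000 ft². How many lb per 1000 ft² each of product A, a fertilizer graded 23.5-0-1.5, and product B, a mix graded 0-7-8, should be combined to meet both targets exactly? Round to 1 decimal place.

10.2 lb product A, 12.0 lb product B

Per-1000 ft² balance (a = product A, b = product B):
N: 0.235·a + 0·b = 2.4
K₂O: 0.015·a + 0.08·b = 1.11
Eliminate a: (row1) − 0.235/0.015·(row2) → -1.25333·b = -14.99, so b = 11.9601.
Back-substitute: a = (2.4 − 0·11.9601) / 0.235 = 10.2128.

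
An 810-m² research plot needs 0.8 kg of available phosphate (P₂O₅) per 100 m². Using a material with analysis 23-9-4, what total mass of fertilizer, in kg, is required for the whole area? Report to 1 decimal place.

72.0 kg

Product per 100 m² = 0.8 / 9% = 8.88889 kg.
Total product = 8.88889 × 810 / 100 = 72 kg.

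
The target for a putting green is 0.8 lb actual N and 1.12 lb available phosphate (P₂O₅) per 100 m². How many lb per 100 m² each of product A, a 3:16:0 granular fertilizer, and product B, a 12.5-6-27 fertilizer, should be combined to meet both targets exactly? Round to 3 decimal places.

Per-100 m² balance (a = product A, b = product B):
N: 0.03·a + 0.125·b = 0.8
P₂O₅: 0.16·a + 0.06·b = 1.12
Eliminate a: (row1) − 0.03/0.16·(row2) → 0.11375·b = 0.59, so b = 5.18681.
Back-substitute: a = (0.8 − 0.125·5.18681) / 0.03 = 5.05495.

5.055 lb product A, 5.187 lb product B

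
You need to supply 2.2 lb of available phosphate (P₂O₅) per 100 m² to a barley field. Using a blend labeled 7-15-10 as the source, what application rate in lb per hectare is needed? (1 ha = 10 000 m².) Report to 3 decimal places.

Product per 100 m² = 2.2 / 15% = 14.6667 lb.
Convert to per hectare: 14.6667 × 100 = 1466.6667 lb.

1466.667 lb of product per hectare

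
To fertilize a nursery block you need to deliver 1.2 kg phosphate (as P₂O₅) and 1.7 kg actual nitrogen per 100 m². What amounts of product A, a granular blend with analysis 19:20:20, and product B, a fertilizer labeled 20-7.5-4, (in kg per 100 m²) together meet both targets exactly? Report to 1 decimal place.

With a, b = kg per 100 m² of product A and product B:
P₂O₅: 0.2·a + 0.075·b = 1.2
N: 0.19·a + 0.2·b = 1.7
From row1: a = (1.2 − 0.075·b) / 0.2.
Into row2: 0.19·(1.2 − 0.075·b)/0.2 + 0.2·b = 1.7 → b = 4.34951, a = 4.36893.

4.4 kg product A, 4.3 kg product B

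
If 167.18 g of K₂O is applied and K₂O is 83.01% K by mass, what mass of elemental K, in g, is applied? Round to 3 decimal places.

K = 167.18 × 0.8301 = 138.7761 g.

138.776 g K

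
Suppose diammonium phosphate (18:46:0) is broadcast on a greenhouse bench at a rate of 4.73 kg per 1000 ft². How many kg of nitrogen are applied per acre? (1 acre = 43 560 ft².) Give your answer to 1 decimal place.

37.1 kg N per acre

nitrogen per 1000 ft² = 4.73 × 18% = 0.8514 kg.
Convert to per acre: 0.8514 × 43.56 = 37.087 kg.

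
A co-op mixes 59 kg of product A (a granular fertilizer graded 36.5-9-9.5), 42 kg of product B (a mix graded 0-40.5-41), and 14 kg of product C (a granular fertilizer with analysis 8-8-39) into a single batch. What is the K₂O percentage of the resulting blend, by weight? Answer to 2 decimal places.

Total mass = 59 + 42 + 14 = 115 kg.
K₂O mass = 9.5%×59 + 41%×42 + 39%×14 = 28.285 kg.
% K₂O = 28.285 / 115 = 24.5957%.

24.60% K₂O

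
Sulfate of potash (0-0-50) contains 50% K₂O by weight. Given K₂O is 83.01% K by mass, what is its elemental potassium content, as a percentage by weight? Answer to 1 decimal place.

%K = 50 × 0.8301 = 41.505%.

41.5% K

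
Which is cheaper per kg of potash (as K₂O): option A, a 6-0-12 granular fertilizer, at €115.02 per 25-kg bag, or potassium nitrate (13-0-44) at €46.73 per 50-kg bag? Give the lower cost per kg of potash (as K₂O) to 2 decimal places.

€2.12 per kg K₂O (potassium nitrate)

option A: K₂O per bag = 25 × 12% = 3 kg; cost = 115.02 / 3 = €38.3400/kg K₂O.
potassium nitrate: K₂O per bag = 50 × 44% = 22 kg; cost = 46.73 / 22 = €2.1241/kg K₂O.
potassium nitrate is cheaper.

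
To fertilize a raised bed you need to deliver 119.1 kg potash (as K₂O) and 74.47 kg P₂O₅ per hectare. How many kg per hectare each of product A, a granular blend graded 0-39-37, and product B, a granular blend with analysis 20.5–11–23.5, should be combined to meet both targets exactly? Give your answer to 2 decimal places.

86.35 kg product A, 370.86 kg product B

Let a = kg of product A, b = kg of product B (per hectare).
K₂O: 0.37·a + 0.235·b = 119.1
P₂O₅: 0.39·a + 0.11·b = 74.47
Eliminate a: (row1) − 0.37/0.39·(row2) → 0.130641·b = 48.449, so b = 370.856.
Back-substitute: a = (119.1 − 0.235·370.856) / 0.37 = 86.3484.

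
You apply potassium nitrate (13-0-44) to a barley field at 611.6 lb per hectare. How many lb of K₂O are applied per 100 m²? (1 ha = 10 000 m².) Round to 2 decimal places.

K₂O per hectare = 611.6 × 44% = 269.104 lb.
Convert to per 100 m²: 269.104 × 0.01 = 2.69104 lb.

2.69 lb K₂O per hundred sq m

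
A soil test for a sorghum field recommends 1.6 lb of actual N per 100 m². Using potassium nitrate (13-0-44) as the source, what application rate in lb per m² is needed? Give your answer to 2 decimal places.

Product per 100 m² = 1.6 / 13% = 12.3077 lb.
Convert to per m²: 12.3077 × 0.01 = 0.123077 lb.

0.12 lb of product per sq m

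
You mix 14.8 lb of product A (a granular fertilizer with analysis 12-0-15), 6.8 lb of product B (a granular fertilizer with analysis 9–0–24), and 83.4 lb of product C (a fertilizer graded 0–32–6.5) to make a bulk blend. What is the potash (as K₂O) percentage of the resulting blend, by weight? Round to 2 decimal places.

Total mass = 14.8 + 6.8 + 83.4 = 105 lb.
K₂O mass = 15%×14.8 + 24%×6.8 + 6.5%×83.4 = 9.273 lb.
% K₂O = 9.273 / 105 = 8.83143%.

8.83% K₂O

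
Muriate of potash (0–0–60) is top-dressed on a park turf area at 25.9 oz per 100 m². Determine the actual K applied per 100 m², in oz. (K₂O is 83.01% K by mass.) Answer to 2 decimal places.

K₂O per 100 m² = 25.9 × 60% = 15.54 oz.
Elemental K = 15.54 × 0.8301 = 12.8998 oz per 100 m².

12.90 oz K per hundred sq m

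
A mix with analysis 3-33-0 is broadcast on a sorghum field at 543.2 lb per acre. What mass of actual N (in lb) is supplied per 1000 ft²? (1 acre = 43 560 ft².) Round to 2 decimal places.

0.37 lb N per thousand sq ft

nitrogen per acre = 543.2 × 3% = 16.296 lb.
Convert to per 1000 ft²: 16.296 × 0.0229568 = 0.374105 lb.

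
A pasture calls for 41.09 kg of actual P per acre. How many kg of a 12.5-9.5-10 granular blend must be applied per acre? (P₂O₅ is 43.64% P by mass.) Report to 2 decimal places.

As P₂O₅: 41.09 / 0.4364 = 94.1567 kg per acre.
Product per acre = 94.1567 / 9.5% = 991.124 kg.

991.12 kg of product per acre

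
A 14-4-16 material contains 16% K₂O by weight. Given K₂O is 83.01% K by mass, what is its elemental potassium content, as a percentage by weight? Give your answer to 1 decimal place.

%K = 16 × 0.8301 = 13.2816%.

13.3% K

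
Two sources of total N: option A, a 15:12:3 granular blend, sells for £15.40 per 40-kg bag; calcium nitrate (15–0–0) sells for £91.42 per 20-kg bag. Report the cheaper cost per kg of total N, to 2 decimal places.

£2.57 per kg N (option A)

option A: N per bag = 40 × 15% = 6 kg; cost = 15.40 / 6 = £2.5667/kg N.
calcium nitrate: N per bag = 20 × 15% = 3 kg; cost = 91.42 / 3 = £30.4733/kg N.
option A is cheaper.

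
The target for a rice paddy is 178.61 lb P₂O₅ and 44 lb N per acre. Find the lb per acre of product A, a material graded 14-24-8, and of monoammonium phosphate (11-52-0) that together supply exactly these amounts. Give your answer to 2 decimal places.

69.67 lb product A, 311.32 lb monoammonium phosphate

With a, b = lb per acre of product A and monoammonium phosphate:
P₂O₅: 0.24·a + 0.52·b = 178.61
N: 0.14·a + 0.11·b = 44
Solving simultaneously: a = 69.6746, b = 311.323.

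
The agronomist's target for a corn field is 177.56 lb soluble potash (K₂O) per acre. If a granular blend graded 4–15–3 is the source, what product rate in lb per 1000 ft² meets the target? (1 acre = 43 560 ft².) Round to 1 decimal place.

135.9 lb of product per thousand sq ft

Product per acre = 177.56 / 3% = 5918.67 lb.
Convert to per 1000 ft²: 5918.67 × 0.0229568 = 135.874 lb.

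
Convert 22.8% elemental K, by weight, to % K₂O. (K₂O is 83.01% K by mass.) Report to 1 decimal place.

%K₂O = 22.8 / 0.8301 = 27.4666%.

27.5% K₂O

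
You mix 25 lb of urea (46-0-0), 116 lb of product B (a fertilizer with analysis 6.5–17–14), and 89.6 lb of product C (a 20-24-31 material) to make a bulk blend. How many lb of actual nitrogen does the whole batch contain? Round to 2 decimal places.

N mass = 46%×25 + 6.5%×116 + 20%×89.6 = 36.96 lb.

36.96 lb N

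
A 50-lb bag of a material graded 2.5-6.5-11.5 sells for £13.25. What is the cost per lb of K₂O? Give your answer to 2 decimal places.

K₂O in bag = 50 × 11.5% = 5.75 lb.
Cost per lb K₂O = £13.25 / 5.75 = £2.3043.

£2.30 per lb K₂O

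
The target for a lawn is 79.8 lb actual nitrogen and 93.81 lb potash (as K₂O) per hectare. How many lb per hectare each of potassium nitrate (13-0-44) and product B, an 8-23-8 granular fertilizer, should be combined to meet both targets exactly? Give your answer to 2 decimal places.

45.19 lb potassium nitrate, 924.06 lb product B

Let a = lb of potassium nitrate, b = lb of product B (per hectare).
N: 0.13·a + 0.08·b = 79.8
K₂O: 0.44·a + 0.08·b = 93.81
Solving simultaneously: a = 45.1935, b = 924.0605.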